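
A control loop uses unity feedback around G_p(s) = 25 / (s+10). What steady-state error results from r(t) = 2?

4/7

System type = 0 (no poles at s=0).
K_p = lim_{s→0} G_p(s) = 25 / (10) = 2.5.
e_ss = 2/(1 + K_p) = 2/3.5 = 4/7.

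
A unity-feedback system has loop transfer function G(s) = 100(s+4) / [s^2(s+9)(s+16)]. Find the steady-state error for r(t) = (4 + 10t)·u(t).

0

The open loop has two poles at the origin → type 2 system. Taking each input component in turn:
  • 4: tracked with zero error.
  • 10t: tracked with zero error.
Total e_ss = 0.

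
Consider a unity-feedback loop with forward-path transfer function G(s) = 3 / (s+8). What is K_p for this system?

G(s) has no factors of s in the denominator, so the system is type 0.
K_p = lim_{s→0} G(s) = 3 / (8) = 0.375.

0.375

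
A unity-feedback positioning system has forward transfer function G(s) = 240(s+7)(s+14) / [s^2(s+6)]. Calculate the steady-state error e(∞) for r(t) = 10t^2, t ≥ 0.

1/196

System type = 2 (two poles at s=0).
K_a = lim_{s→0} s^2·G(s) = 240·7·14 / (6) = 3920.
r(t) = 10t^2 gives R(s) = 20/s^3.
e_ss = 20/K_a = 20/3920 = 1/196.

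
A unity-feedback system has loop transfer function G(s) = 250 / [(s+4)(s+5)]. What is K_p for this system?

G(s) has no factors of s in the denominator, so the system is type 0.
K_p = lim_{s→0} G(s) = 250 / (4·5) = 12.5.

12.5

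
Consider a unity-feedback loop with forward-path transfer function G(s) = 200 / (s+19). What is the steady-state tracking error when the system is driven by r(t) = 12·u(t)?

76/73

G(s) has no factors of s in the denominator, so the system is type 0.
K_p = lim_{s→0} G(s) = 200 / (19) = 200/19.
e_ss = 12/(1 + K_p) = 12/(219/19) = 76/73.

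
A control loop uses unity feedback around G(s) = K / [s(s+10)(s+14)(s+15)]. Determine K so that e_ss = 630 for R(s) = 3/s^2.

10

System type = 1 (one pole at s=0).
K_v = lim_{s→0} s·G(s) = K / (10·14·15) = (1/2100)·K.
e_ss = 3/K_v = 630 ⇒ K_v = 1/210 ⇒ K = (1/210)/(1/2100) = 10.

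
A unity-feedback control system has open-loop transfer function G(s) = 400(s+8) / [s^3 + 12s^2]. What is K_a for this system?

Lowest-order denominator term is 12s^2, so the open loop has 2 poles at the origin → type 2 system.
K_a = lim_{s→0} s^2·G(s) = 400·8 / 12 = 800/3.

800/3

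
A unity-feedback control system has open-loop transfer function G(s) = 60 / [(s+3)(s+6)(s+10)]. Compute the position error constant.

1/3

The open loop has no poles at the origin → type 0 system.
K_p = lim_{s→0} G(s) = 60 / (3·6·10) = 1/3.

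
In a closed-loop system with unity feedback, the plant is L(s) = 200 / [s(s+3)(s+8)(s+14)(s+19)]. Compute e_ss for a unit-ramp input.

System type = 1 (one pole at s=0).
K_v = lim_{s→0} s·L(s) = 200 / (3·8·14·19) = 25/798.
e_ss = 1/K_v = 1/(25/798) = 31.92.

31.92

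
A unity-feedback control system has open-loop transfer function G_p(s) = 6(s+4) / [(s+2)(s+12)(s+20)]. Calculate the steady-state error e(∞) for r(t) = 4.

80/21

G_p(s) has no factors of s in the denominator, so the system is type 0.
K_p = lim_{s→0} G_p(s) = 6·4 / (2·12·20) = 0.05.
e_ss = 4/(1 + K_p) = 4/1.05 = 80/21.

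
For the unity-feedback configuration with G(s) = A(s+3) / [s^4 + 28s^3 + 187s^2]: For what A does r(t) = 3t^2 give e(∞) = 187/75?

150

The denominator has no term below 187s^2 — 2 poles at s=0, type 2.
K_a = lim_{s→0} s^2·G(s) = A·3 / 187 = (3/187)·A.
e_ss = 6/K_a = 187/75 ⇒ K_a = 450/187 ⇒ A = (450/187)/(3/187) = 150.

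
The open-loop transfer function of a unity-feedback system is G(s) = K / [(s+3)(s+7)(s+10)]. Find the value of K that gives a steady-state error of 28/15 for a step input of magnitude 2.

15

G(s) has no factors of s in the denominator, so the system is type 0.
K_p = lim_{s→0} G(s) = K / (3·7·10) = (1/210)·K.
e_ss = 2/(1 + K_p) = 28/15 ⇒ 1 + (1/210)·K = 15/14 ⇒ K = 15.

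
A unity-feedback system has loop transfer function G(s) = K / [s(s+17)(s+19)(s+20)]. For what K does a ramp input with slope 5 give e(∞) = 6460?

System type = 1 (one pole at s=0).
K_v = lim_{s→0} s·G(s) = K / (17·19·20) = (1/6460)·K.
e_ss = 5/K_v = 6460 ⇒ K_v = 1/1292 ⇒ K = (1/1292)/(1/6460) = 5.

5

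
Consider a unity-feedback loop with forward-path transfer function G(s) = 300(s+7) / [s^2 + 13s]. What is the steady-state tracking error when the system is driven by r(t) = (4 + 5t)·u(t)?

Lowest-order denominator term is 13s, so the open loop has 1 pole at the origin → type 1 system. Taking each input component in turn:
  • 4: tracked with zero error.
  • 5t: e_ss = 5/K_v with K_v=2100/13 → 13/420.
Total e_ss = 13/420.

13/420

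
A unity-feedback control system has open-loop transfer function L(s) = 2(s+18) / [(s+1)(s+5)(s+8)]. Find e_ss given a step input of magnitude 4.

System type = 0 (no poles at s=0).
K_p = lim_{s→0} L(s) = 2·18 / (1·5·8) = 0.9.
e_ss = 4/(1 + K_p) = 4/1.9 = 40/19.

40/19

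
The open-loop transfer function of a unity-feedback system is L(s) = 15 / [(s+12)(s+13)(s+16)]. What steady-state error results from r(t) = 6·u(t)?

L(s) has no factors of s in the denominator, so the system is type 0.
K_p = lim_{s→0} L(s) = 15 / (12·13·16) = 5/832.
e_ss = 6/(1 + K_p) = 6/(837/832) = 1664/279.

1664/279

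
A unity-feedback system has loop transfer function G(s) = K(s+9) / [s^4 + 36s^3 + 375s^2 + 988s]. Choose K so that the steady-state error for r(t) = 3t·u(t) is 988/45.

15

Lowest-order denominator term is 988s, so the open loop has 1 pole at the origin → type 1 system.
K_v = lim_{s→0} s·G(s) = K·9 / 988 = (9/988)·K.
e_ss = 3/K_v = 988/45 ⇒ K_v = 135/988 ⇒ K = (135/988)/(9/988) = 15.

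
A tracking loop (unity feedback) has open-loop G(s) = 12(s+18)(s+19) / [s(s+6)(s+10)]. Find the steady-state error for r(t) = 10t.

One free integrator in G(s): this is a type 1 system.
K_v = lim_{s→0} s·G(s) = 12·18·19 / (6·10) = 68.4.
e_ss = 10/K_v = 10/68.4 = 25/171.

25/171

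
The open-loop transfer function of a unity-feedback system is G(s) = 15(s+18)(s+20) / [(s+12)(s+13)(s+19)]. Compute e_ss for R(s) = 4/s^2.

G(s) has no factors of s in the denominator, so the system is type 0.
K_v = lim_{s→0} s·G(s) = 0; the steady-state error to this ramp input grows without bound.

infinity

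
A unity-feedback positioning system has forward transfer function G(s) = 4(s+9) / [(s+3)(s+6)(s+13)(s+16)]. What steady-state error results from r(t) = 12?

416/35

G(s) has no factors of s in the denominator, so the system is type 0.
K_p = lim_{s→0} G(s) = 4·9 / (3·6·13·16) = 1/104.
e_ss = 12/(1 + K_p) = 12/(105/104) = 416/35.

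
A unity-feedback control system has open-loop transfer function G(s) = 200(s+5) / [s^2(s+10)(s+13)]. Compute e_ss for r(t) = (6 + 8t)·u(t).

0

System type = 2 (two poles at s=0). Taking each input component in turn:
  • 6: tracked with zero error.
  • 8t: tracked with zero error.
Total e_ss = 0.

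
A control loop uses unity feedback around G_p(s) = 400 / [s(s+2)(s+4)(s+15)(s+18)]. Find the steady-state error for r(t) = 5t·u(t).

27

G_p(s) has one factor of s in the denominator, so the system is type 1.
K_v = lim_{s→0} s·G_p(s) = 400 / (2·4·15·18) = 5/27.
e_ss = 5/K_v = 5/(5/27) = 27.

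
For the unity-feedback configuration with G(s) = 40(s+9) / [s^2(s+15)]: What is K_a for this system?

Two free integrators in G(s): this is a type 2 system.
K_a = lim_{s→0} s^2·G(s) = 40·9 / (15) = 24.

24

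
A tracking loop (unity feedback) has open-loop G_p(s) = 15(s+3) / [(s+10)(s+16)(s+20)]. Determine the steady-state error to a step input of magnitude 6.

3840/649

System type = 0 (no poles at s=0).
K_p = lim_{s→0} G_p(s) = 15·3 / (10·16·20) = 9/640.
e_ss = 6/(1 + K_p) = 6/(649/640) = 3840/649.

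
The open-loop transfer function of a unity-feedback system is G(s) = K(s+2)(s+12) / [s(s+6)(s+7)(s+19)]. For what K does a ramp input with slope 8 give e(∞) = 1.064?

The open loop has one pole at the origin → type 1 system.
K_v = lim_{s→0} s·G(s) = K·2·12 / (6·7·19) = (4/133)·K.
e_ss = 8/K_v = 1.064 ⇒ K_v = 1000/133 ⇒ K = (1000/133)/(4/133) = 250.

250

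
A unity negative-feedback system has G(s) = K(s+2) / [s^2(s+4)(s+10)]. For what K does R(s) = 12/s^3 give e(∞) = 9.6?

System type = 2 (two poles at s=0).
K_a = lim_{s→0} s^2·G(s) = K·2 / (4·10) = 0.05·K.
e_ss = 12/K_a = 9.6 ⇒ K_a = 1.25 ⇒ K = 1.25/0.05 = 25.

25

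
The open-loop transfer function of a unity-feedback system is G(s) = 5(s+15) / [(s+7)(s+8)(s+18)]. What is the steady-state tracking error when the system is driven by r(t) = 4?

System type = 0 (no poles at s=0).
K_p = lim_{s→0} G(s) = 5·15 / (7·8·18) = 25/336.
e_ss = 4/(1 + K_p) = 4/(361/336) = 1344/361.

1344/361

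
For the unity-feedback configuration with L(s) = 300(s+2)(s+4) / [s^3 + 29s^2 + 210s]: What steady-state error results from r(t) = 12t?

1.05

Factoring s from the denominator leaves a polynomial with constant term 210, so the system is type 1.
K_v = lim_{s→0} s·L(s) = 300·2·4 / 210 = 80/7.
e_ss = 12/K_v = 12/(80/7) = 1.05.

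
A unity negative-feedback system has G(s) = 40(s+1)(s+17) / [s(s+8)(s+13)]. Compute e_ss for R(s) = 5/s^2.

13/17

One free integrator in G(s): this is a type 1 system.
K_v = lim_{s→0} s·G(s) = 40·1·17 / (8·13) = 85/13.
e_ss = 5/K_v = 5/(85/13) = 13/17.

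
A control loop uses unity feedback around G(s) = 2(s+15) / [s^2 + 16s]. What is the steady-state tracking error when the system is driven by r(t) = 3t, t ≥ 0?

1.6

The denominator has no term below 16s — 1 pole at s=0, type 1.
K_v = lim_{s→0} s·G(s) = 2·15 / 16 = 1.875.
e_ss = 3/K_v = 3/1.875 = 1.6.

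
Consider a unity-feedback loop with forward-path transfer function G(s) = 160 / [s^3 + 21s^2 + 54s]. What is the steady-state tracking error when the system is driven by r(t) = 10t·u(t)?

3.375

Lowest-order denominator term is 54s, so the open loop has 1 pole at the origin → type 1 system.
K_v = lim_{s→0} s·G(s) = 160 / 54 = 80/27.
e_ss = 10/K_v = 10/(80/27) = 3.375.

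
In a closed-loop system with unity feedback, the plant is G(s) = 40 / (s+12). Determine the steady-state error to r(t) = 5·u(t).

15/13

G(s) has no factors of s in the denominator, so the system is type 0.
K_p = lim_{s→0} G(s) = 40 / (12) = 10/3.
e_ss = 5/(1 + K_p) = 5/(13/3) = 15/13.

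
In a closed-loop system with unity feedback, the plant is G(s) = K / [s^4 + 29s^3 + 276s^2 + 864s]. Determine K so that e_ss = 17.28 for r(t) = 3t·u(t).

150

Lowest-order denominator term is 864s, so the open loop has 1 pole at the origin → type 1 system.
K_v = lim_{s→0} s·G(s) = K / 864 = (1/864)·K.
e_ss = 3/K_v = 17.28 ⇒ K_v = 25/144 ⇒ K = (25/144)/(1/864) = 150.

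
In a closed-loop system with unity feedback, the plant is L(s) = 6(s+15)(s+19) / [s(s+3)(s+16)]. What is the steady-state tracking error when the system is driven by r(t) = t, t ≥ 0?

8/285

System type = 1 (one pole at s=0).
K_v = lim_{s→0} s·L(s) = 6·15·19 / (3·16) = 35.625.
e_ss = 1/K_v = 1/35.625 = 8/285.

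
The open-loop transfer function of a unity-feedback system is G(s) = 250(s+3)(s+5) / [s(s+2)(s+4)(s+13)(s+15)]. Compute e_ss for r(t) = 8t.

System type = 1 (one pole at s=0).
K_v = lim_{s→0} s·G(s) = 250·3·5 / (2·4·13·15) = 125/52.
e_ss = 8/K_v = 8/(125/52) = 3.328.

3.328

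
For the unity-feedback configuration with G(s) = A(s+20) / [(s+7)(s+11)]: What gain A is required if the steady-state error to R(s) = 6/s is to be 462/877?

40

G(s) has no factors of s in the denominator, so the system is type 0.
K_p = lim_{s→0} G(s) = A·20 / (7·11) = (20/77)·A.
e_ss = 6/(1 + K_p) = 462/877 ⇒ 1 + (20/77)·A = 877/77 ⇒ A = 40.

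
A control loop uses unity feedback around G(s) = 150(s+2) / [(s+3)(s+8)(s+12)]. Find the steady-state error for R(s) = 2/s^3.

G(s) has no factors of s in the denominator, so the system is type 0.
For a type-0 system K_a = 0, so e_ss to a parabolic input is unbounded.

infinity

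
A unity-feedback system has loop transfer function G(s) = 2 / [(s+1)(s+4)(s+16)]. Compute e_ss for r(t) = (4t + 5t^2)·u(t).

infinity

System type = 0 (no poles at s=0). Treating each term separately:
  • 4t: a type-0 system cannot track it, e_ss → ∞.
  • 5t^2: a type-0 system cannot track it, e_ss → ∞.
The unbounded component dominates.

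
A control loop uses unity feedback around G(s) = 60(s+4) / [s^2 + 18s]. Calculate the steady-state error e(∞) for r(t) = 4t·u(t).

The denominator has no term below 18s — 1 pole at s=0, type 1.
K_v = lim_{s→0} s·G(s) = 60·4 / 18 = 40/3.
e_ss = 4/K_v = 4/(40/3) = 0.3.

0.3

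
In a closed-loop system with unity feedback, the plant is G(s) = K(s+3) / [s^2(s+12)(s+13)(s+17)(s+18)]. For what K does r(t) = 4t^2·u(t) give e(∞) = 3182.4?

40

The open loop has two poles at the origin → type 2 system.
K_a = lim_{s→0} s^2·G(s) = K·3 / (12·13·17·18) = (1/15912)·K.
e_ss = 8/K_a = 3182.4 ⇒ K_a = 5/1989 ⇒ K = (5/1989)/(1/15912) = 40.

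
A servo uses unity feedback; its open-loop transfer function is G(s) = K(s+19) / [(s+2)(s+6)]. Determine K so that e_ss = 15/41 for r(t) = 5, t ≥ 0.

8

No free integrators in G(s): this is a type 0 system.
K_p = lim_{s→0} G(s) = K·19 / (2·6) = (19/12)·K.
e_ss = 5/(1 + K_p) = 15/41 ⇒ 1 + (19/12)·K = 41/3 ⇒ K = 8.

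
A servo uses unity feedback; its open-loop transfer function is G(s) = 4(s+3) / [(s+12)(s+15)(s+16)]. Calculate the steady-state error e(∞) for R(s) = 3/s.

720/241

No free integrators in G(s): this is a type 0 system.
K_p = lim_{s→0} G(s) = 4·3 / (12·15·16) = 1/240.
e_ss = 3/(1 + K_p) = 3/(241/240) = 720/241.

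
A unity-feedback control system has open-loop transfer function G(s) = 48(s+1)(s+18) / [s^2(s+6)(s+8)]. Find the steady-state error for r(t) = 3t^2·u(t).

1/3

G(s) has two factors of s in the denominator, so the system is type 2.
K_a = lim_{s→0} s^2·G(s) = 48·1·18 / (6·8) = 18.
r(t) = 3t^2 gives R(s) = 6/s^3.
e_ss = 6/K_a = 6/18 = 1/3.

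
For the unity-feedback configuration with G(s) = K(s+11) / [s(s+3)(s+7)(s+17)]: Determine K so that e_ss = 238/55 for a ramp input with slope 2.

15

The open loop has one pole at the origin → type 1 system.
K_v = lim_{s→0} s·G(s) = K·11 / (3·7·17) = (11/357)·K.
e_ss = 2/K_v = 238/55 ⇒ K_v = 55/119 ⇒ K = (55/119)/(11/357) = 15.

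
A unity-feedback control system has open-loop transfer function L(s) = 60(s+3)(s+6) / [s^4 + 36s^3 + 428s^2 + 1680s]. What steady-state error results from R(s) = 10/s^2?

140/9

Factoring s from the denominator leaves a polynomial with constant term 1680, so the system is type 1.
K_v = lim_{s→0} s·L(s) = 60·3·6 / 1680 = 9/14.
e_ss = 10/K_v = 10/(9/14) = 140/9.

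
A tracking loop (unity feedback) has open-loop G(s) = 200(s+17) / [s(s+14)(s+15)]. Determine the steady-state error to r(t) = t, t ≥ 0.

System type = 1 (one pole at s=0).
K_v = lim_{s→0} s·G(s) = 200·17 / (14·15) = 340/21.
e_ss = 1/K_v = 1/(340/21) = 21/340.

21/340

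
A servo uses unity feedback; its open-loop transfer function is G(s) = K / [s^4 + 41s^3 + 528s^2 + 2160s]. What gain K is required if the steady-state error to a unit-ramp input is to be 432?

Lowest-order denominator term is 2160s, so the open loop has 1 pole at the origin → type 1 system.
K_v = lim_{s→0} s·G(s) = K / 2160 = (1/2160)·K.
e_ss = 1/K_v = 432 ⇒ K_v = 1/432 ⇒ K = (1/432)/(1/2160) = 5.

5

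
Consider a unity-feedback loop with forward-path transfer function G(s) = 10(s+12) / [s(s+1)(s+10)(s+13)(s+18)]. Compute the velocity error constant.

2/39

The open loop has one pole at the origin → type 1 system.
K_v = lim_{s→0} s·G(s) = 10·12 / (1·10·13·18) = 2/39.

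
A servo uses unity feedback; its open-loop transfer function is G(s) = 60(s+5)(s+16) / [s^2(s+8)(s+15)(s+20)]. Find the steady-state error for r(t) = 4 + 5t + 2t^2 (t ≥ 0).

2

The open loop has two poles at the origin → type 2 system. Taking each input component in turn:
  • 4: tracked with zero error.
  • 5t: tracked with zero error.
  • 2t^2: e_ss = 4/K_a with K_a=2 → 2.
Total e_ss = 2.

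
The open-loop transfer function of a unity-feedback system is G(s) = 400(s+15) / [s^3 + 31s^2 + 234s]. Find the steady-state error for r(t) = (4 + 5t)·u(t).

Lowest-order denominator term is 234s, so the open loop has 1 pole at the origin → type 1 system. Taking each input component in turn:
  • 4: tracked with zero error.
  • 5t: e_ss = 5/K_v with K_v=1000/39 → 0.195.
Total e_ss = 0.195.

0.195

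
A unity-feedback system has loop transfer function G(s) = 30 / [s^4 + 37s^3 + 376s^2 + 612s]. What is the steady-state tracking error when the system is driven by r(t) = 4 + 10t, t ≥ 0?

Lowest-order denominator term is 612s, so the open loop has 1 pole at the origin → type 1 system. Treating each term separately:
  • 4: tracked with zero error.
  • 10t: e_ss = 10/K_v with K_v=5/102 → 204.
Total e_ss = 204.

204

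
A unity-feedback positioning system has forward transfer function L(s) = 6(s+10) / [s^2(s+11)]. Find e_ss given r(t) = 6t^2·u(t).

The open loop has two poles at the origin → type 2 system.
K_a = lim_{s→0} s^2·L(s) = 6·10 / (11) = 60/11.
r(t) = 6t^2 gives R(s) = 12/s^3.
e_ss = 12/K_a = 12/(60/11) = 2.2.

2.2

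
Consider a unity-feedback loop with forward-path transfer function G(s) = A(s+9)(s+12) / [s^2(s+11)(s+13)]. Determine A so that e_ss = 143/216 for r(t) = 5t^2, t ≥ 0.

System type = 2 (two poles at s=0).
K_a = lim_{s→0} s^2·G(s) = A·9·12 / (11·13) = (108/143)·A.
e_ss = 10/K_a = 143/216 ⇒ K_a = 2160/143 ⇒ A = (2160/143)/(108/143) = 20.

20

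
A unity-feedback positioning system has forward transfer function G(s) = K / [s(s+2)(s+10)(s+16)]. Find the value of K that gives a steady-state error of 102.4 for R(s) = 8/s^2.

G(s) has one factor of s in the denominator, so the system is type 1.
K_v = lim_{s→0} s·G(s) = K / (2·10·16) = (1/320)·K.
e_ss = 8/K_v = 102.4 ⇒ K_v = 5/64 ⇒ K = (5/64)/(1/320) = 25.

25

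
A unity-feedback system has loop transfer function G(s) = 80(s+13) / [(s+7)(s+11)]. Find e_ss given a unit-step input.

77/1117

The open loop has no poles at the origin → type 0 system.
K_p = lim_{s→0} G(s) = 80·13 / (7·11) = 1040/77.
e_ss = 1/(1 + K_p) = 1/(1117/77) = 77/1117.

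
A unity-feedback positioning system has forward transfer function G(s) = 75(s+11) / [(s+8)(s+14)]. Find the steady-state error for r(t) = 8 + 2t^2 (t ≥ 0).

infinity

The open loop has no poles at the origin → type 0 system. Treating each term separately:
  • 8: e_ss = 8/(1+K_p) with K_p=825/112 → 896/937.
  • 2t^2: a type-0 system cannot track it, e_ss → ∞.
The unbounded component dominates.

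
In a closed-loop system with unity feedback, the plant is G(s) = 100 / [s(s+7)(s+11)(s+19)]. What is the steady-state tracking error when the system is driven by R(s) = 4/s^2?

G(s) has one factor of s in the denominator, so the system is type 1.
K_v = lim_{s→0} s·G(s) = 100 / (7·11·19) = 100/1463.
e_ss = 4/K_v = 4/(100/1463) = 58.52.

58.52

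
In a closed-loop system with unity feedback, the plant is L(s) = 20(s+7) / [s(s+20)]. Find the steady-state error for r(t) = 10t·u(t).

10/7

The open loop has one pole at the origin → type 1 system.
K_v = lim_{s→0} s·L(s) = 20·7 / (20) = 7.
e_ss = 10/K_v = 10/7.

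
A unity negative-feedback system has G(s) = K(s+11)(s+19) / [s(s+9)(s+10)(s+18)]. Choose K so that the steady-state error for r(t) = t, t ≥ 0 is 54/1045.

G(s) has one factor of s in the denominator, so the system is type 1.
K_v = lim_{s→0} s·G(s) = K·11·19 / (9·10·18) = (209/1620)·K.
e_ss = 1/K_v = 54/1045 ⇒ K_v = 1045/54 ⇒ K = (1045/54)/(209/1620) = 150.

150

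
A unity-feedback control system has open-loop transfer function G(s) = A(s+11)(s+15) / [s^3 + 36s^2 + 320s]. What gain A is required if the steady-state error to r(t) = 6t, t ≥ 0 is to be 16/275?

The denominator has no term below 320s — 1 pole at s=0, type 1.
K_v = lim_{s→0} s·G(s) = A·11·15 / 320 = (33/64)·A.
e_ss = 6/K_v = 16/275 ⇒ K_v = 103.125 ⇒ A = 103.125/(33/64) = 200.

200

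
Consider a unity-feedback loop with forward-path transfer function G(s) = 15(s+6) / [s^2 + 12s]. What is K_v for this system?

Factoring s from the denominator leaves a polynomial with constant term 12, so the system is type 1.
K_v = lim_{s→0} s·G(s) = 15·6 / 12 = 7.5.

7.5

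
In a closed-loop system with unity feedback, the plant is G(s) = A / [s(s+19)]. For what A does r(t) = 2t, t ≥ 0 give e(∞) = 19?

2

System type = 1 (one pole at s=0).
K_v = lim_{s→0} s·G(s) = A / (19) = (1/19)·A.
e_ss = 2/K_v = 19 ⇒ K_v = 2/19 ⇒ A = (2/19)/(1/19) = 2.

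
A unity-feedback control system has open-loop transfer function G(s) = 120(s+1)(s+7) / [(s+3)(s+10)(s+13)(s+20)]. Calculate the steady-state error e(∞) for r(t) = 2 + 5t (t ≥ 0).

The open loop has no poles at the origin → type 0 system. By superposition:
  • 2: e_ss = 2/(1+K_p) with K_p=7/65 → 65/36.
  • 5t: a type-0 system cannot track it, e_ss → ∞.
The unbounded component dominates.

infinity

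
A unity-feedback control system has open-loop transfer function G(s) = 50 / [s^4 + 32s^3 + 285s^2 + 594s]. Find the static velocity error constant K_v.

The denominator has no term below 594s — 1 pole at s=0, type 1.
K_v = lim_{s→0} s·G(s) = 50 / 594 = 25/297.

25/297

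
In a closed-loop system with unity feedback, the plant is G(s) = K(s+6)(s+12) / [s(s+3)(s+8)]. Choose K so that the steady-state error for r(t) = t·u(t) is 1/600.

The open loop has one pole at the origin → type 1 system.
K_v = lim_{s→0} s·G(s) = K·6·12 / (3·8) = 3·K.
e_ss = 1/K_v = 1/600 ⇒ K_v = 600 ⇒ K = 600/3 = 200.

200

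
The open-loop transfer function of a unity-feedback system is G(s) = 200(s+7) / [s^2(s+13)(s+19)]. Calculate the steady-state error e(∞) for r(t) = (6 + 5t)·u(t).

System type = 2 (two poles at s=0). Taking each input component in turn:
  • 6: tracked with zero error.
  • 5t: tracked with zero error.
Total e_ss = 0.

0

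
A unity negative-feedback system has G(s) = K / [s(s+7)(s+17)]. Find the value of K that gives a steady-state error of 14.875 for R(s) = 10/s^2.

80

G(s) has one factor of s in the denominator, so the system is type 1.
K_v = lim_{s→0} s·G(s) = K / (7·17) = (1/119)·K.
e_ss = 10/K_v = 14.875 ⇒ K_v = 80/119 ⇒ K = (80/119)/(1/119) = 80.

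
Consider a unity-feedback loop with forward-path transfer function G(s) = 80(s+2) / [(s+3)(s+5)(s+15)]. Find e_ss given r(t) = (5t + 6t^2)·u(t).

infinity

G(s) has no factors of s in the denominator, so the system is type 0. Taking each input component in turn:
  • 5t: a type-0 system cannot track it, e_ss → ∞.
  • 6t^2: a type-0 system cannot track it, e_ss → ∞.
The unbounded component dominates.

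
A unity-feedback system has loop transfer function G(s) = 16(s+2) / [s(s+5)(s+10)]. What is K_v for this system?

0.64

The open loop has one pole at the origin → type 1 system.
K_v = lim_{s→0} s·G(s) = 16·2 / (5·10) = 0.64.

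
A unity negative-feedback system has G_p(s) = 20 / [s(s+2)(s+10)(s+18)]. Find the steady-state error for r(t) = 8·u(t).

0

System type = 1 (one pole at s=0).
K_p = ∞ for a type-1 system; e_ss to a step is zero.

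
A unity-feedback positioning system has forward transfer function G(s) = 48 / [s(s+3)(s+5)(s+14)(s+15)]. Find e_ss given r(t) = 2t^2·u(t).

The open loop has one pole at the origin → type 1 system.
K_a = lim_{s→0} s^2·G(s) = 0; the steady-state error to this parabolic input grows without bound.

infinity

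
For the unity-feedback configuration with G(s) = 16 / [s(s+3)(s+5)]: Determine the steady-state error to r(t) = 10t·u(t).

The open loop has one pole at the origin → type 1 system.
K_v = lim_{s→0} s·G(s) = 16 / (3·5) = 16/15.
e_ss = 10/K_v = 10/(16/15) = 9.375.

9.375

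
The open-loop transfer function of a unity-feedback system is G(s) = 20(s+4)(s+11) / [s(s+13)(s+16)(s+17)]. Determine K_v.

The open loop has one pole at the origin → type 1 system.
K_v = lim_{s→0} s·G(s) = 20·4·11 / (13·16·17) = 55/221.

55/221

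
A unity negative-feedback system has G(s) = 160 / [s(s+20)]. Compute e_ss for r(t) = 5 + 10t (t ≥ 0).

1.25

G(s) has one factor of s in the denominator, so the system is type 1. Taking each input component in turn:
  • 5: tracked with zero error.
  • 10t: e_ss = 10/K_v with K_v=8 → 1.25.
Total e_ss = 1.25.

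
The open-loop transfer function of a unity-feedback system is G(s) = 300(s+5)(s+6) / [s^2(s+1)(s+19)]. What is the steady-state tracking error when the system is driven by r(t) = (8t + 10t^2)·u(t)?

19/450

Two free integrators in G(s): this is a type 2 system. Taking each input component in turn:
  • 8t: tracked with zero error.
  • 10t^2: e_ss = 20/K_a with K_a=9000/19 → 19/450.
Total e_ss = 19/450.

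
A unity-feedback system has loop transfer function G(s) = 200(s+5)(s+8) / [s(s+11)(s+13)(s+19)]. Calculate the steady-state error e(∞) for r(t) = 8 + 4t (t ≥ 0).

G(s) has one factor of s in the denominator, so the system is type 1. By superposition:
  • 8: tracked with zero error.
  • 4t: e_ss = 4/K_v with K_v=8000/2717 → 1.3585.
Total e_ss = 1.3585.

1.3585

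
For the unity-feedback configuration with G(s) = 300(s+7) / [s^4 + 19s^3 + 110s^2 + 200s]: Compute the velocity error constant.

10.5

The denominator has no term below 200s — 1 pole at s=0, type 1.
K_v = lim_{s→0} s·G(s) = 300·7 / 200 = 10.5.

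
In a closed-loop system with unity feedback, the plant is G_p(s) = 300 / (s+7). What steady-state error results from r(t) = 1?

7/307

G_p(s) has no factors of s in the denominator, so the system is type 0.
K_p = lim_{s→0} G_p(s) = 300 / (7) = 300/7.
e_ss = 1/(1 + K_p) = 1/(307/7) = 7/307.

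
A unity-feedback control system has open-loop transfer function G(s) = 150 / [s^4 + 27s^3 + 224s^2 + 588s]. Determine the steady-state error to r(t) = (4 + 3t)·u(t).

Lowest-order denominator term is 588s, so the open loop has 1 pole at the origin → type 1 system. By superposition:
  • 4: tracked with zero error.
  • 3t: e_ss = 3/K_v with K_v=25/98 → 11.76.
Total e_ss = 11.76.

11.76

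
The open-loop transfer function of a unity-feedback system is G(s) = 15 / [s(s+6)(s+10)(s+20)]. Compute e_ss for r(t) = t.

80

One free integrator in G(s): this is a type 1 system.
K_v = lim_{s→0} s·G(s) = 15 / (6·10·20) = 0.0125.
e_ss = 1/K_v = 1/0.0125 = 80.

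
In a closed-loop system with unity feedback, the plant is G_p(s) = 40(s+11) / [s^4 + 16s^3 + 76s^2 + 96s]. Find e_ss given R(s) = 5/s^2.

Lowest-order denominator term is 96s, so the open loop has 1 pole at the origin → type 1 system.
K_v = lim_{s→0} s·G_p(s) = 40·11 / 96 = 55/12.
e_ss = 5/K_v = 5/(55/12) = 12/11.

12/11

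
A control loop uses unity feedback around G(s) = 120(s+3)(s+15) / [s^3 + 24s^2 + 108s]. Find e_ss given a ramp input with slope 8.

0.16

Lowest-order denominator term is 108s, so the open loop has 1 pole at the origin → type 1 system.
K_v = lim_{s→0} s·G(s) = 120·3·15 / 108 = 50.
e_ss = 8/K_v = 8/50 = 0.16.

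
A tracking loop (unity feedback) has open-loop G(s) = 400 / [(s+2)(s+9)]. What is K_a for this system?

G(s) has no factors of s in the denominator, so the system is type 0.
K_a = lim_{s→0} s^2·G(s) = 0 (the extra factor of s kills the finite limit).

0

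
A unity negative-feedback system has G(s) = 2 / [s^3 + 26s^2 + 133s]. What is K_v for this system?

2/133

Factoring s from the denominator leaves a polynomial with constant term 133, so the system is type 1.
K_v = lim_{s→0} s·G(s) = 2 / 133 = 2/133.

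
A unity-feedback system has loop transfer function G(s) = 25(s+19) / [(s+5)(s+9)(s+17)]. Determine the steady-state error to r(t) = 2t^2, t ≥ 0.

G(s) has no factors of s in the denominator, so the system is type 0.
K_a = lim_{s→0} s^2·G(s) = 0; the steady-state error to this parabolic input grows without bound.

infinity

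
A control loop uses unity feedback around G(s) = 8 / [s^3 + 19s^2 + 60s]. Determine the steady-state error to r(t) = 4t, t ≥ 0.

Lowest-order denominator term is 60s, so the open loop has 1 pole at the origin → type 1 system.
K_v = lim_{s→0} s·G(s) = 8 / 60 = 2/15.
e_ss = 4/K_v = 4/(2/15) = 30.

30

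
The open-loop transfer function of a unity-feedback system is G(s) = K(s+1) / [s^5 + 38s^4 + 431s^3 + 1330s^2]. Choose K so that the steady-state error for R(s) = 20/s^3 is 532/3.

Factoring s^2 from the denominator leaves a polynomial with constant term 1330, so the system is type 2.
K_a = lim_{s→0} s^2·G(s) = K·1 / 1330 = (1/1330)·K.
e_ss = 20/K_a = 532/3 ⇒ K_a = 15/133 ⇒ K = (15/133)/(1/1330) = 150.

150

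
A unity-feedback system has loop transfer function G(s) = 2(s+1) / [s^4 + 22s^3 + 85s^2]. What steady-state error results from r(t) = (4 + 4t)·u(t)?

0

Factoring s^2 from the denominator leaves a polynomial with constant term 85, so the system is type 2. Taking each input component in turn:
  • 4: tracked with zero error.
  • 4t: tracked with zero error.
Total e_ss = 0.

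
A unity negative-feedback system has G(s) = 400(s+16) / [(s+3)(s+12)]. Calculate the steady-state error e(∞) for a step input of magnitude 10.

G(s) has no factors of s in the denominator, so the system is type 0.
K_p = lim_{s→0} G(s) = 400·16 / (3·12) = 1600/9.
e_ss = 10/(1 + K_p) = 10/(1609/9) = 90/1609.

90/1609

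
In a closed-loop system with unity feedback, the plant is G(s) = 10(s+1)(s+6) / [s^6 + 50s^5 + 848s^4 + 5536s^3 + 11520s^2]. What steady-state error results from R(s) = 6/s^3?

1152

Factoring s^2 from the denominator leaves a polynomial with constant term 11520, so the system is type 2.
K_a = lim_{s→0} s^2·G(s) = 10·1·6 / 11520 = 1/192.
r(t) = 3t^2 gives R(s) = 6/s^3.
e_ss = 6/K_a = 6/(1/192) = 1152.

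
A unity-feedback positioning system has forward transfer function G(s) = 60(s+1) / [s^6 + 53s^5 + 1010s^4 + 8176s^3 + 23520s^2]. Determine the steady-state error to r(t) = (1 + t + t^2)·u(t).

Factoring s^2 from the denominator leaves a polynomial with constant term 23520, so the system is type 2. Treating each term separately:
  • 1: tracked with zero error.
  • t: tracked with zero error.
  • t^2: e_ss = 2/K_a with K_a=1/392 → 784.
Total e_ss = 784.

784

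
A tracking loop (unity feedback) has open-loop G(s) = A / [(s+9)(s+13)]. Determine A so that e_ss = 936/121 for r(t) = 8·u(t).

4

System type = 0 (no poles at s=0).
K_p = lim_{s→0} G(s) = A / (9·13) = (1/117)·A.
e_ss = 8/(1 + K_p) = 936/121 ⇒ 1 + (1/117)·A = 121/117 ⇒ A = 4.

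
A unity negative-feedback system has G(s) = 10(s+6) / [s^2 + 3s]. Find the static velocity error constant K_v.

Factoring s from the denominator leaves a polynomial with constant term 3, so the system is type 1.
K_v = lim_{s→0} s·G(s) = 10·6 / 3 = 20.

20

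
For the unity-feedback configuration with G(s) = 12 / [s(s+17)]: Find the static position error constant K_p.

infinity

K_p = lim_{s→0} G(s); with 1 pole at the origin the limit diverges, so K_p = ∞.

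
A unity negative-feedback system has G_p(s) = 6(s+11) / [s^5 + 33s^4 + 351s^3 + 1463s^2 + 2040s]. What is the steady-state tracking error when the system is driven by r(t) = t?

Factoring s from the denominator leaves a polynomial with constant term 2040, so the system is type 1.
K_v = lim_{s→0} s·G_p(s) = 6·11 / 2040 = 11/340.
e_ss = 1/K_v = 1/(11/340) = 340/11.

340/11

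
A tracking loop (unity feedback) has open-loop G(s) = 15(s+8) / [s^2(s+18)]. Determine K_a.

The open loop has two poles at the origin → type 2 system.
K_a = lim_{s→0} s^2·G(s) = 15·8 / (18) = 20/3.

20/3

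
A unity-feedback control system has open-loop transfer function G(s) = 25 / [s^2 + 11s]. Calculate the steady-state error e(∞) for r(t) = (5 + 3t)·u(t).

1.32

Lowest-order denominator term is 11s, so the open loop has 1 pole at the origin → type 1 system. Treating each term separately:
  • 5: tracked with zero error.
  • 3t: e_ss = 3/K_v with K_v=25/11 → 1.32.
Total e_ss = 1.32.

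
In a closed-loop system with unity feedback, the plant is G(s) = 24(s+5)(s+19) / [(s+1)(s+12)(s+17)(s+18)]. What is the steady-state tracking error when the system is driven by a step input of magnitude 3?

G(s) has no factors of s in the denominator, so the system is type 0.
K_p = lim_{s→0} G(s) = 24·5·19 / (1·12·17·18) = 95/153.
e_ss = 3/(1 + K_p) = 3/(248/153) = 459/248.

459/248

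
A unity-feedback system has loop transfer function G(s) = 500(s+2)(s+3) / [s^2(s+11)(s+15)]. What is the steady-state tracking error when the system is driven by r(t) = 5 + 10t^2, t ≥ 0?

Two free integrators in G(s): this is a type 2 system. Treating each term separately:
  • 5: tracked with zero error.
  • 10t^2: e_ss = 20/K_a with K_a=200/11 → 1.1.
Total e_ss = 1.1.

1.1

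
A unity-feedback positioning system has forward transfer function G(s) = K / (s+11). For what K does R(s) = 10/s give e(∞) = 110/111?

The open loop has no poles at the origin → type 0 system.
K_p = lim_{s→0} G(s) = K / (11) = (1/11)·K.
e_ss = 10/(1 + K_p) = 110/111 ⇒ 1 + (1/11)·K = 111/11 ⇒ K = 100.

100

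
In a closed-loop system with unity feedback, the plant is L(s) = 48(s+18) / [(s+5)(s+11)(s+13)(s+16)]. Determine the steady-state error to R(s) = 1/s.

715/769

No free integrators in L(s): this is a type 0 system.
K_p = lim_{s→0} L(s) = 48·18 / (5·11·13·16) = 54/715.
e_ss = 1/(1 + K_p) = 1/(769/715) = 715/769.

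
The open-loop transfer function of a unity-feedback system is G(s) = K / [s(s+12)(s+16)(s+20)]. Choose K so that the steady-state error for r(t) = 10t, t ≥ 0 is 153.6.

250

One free integrator in G(s): this is a type 1 system.
K_v = lim_{s→0} s·G(s) = K / (12·16·20) = (1/3840)·K.
e_ss = 10/K_v = 153.6 ⇒ K_v = 25/384 ⇒ K = (25/384)/(1/3840) = 250.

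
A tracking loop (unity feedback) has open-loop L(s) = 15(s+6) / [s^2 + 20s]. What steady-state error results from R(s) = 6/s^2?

4/3

The denominator has no term below 20s — 1 pole at s=0, type 1.
K_v = lim_{s→0} s·L(s) = 15·6 / 20 = 4.5.
e_ss = 6/K_v = 6/4.5 = 4/3.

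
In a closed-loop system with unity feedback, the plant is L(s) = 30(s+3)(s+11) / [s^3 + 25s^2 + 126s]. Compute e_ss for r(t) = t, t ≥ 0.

7/55

Lowest-order denominator term is 126s, so the open loop has 1 pole at the origin → type 1 system.
K_v = lim_{s→0} s·L(s) = 30·3·11 / 126 = 55/7.
e_ss = 1/K_v = 1/(55/7) = 7/55.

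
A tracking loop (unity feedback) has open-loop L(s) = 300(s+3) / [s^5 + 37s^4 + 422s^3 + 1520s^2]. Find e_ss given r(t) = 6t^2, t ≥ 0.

304/15

Lowest-order denominator term is 1520s^2, so the open loop has 2 poles at the origin → type 2 system.
K_a = lim_{s→0} s^2·L(s) = 300·3 / 1520 = 45/76.
r(t) = 6t^2 gives R(s) = 12/s^3.
e_ss = 12/K_a = 12/(45/76) = 304/15.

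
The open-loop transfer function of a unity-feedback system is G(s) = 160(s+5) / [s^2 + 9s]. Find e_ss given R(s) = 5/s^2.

9/160

Lowest-order denominator term is 9s, so the open loop has 1 pole at the origin → type 1 system.
K_v = lim_{s→0} s·G(s) = 160·5 / 9 = 800/9.
e_ss = 5/K_v = 5/(800/9) = 9/160.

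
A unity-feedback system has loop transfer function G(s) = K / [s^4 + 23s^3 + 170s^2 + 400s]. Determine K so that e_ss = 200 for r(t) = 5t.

Factoring s from the denominator leaves a polynomial with constant term 400, so the system is type 1.
K_v = lim_{s→0} s·G(s) = K / 400 = 0.0025·K.
e_ss = 5/K_v = 200 ⇒ K_v = 0.025 ⇒ K = 0.025/0.0025 = 10.

10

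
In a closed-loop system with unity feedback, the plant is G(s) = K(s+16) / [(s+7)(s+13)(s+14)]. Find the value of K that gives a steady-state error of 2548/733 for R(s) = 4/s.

12

The open loop has no poles at the origin → type 0 system.
K_p = lim_{s→0} G(s) = K·16 / (7·13·14) = (8/637)·K.
e_ss = 4/(1 + K_p) = 2548/733 ⇒ 1 + (8/637)·K = 733/637 ⇒ K = 12.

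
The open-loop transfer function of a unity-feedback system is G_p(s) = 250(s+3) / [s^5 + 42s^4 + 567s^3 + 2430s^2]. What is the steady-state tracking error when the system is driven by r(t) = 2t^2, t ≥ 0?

The denominator has no term below 2430s^2 — 2 poles at s=0, type 2.
K_a = lim_{s→0} s^2·G_p(s) = 250·3 / 2430 = 25/81.
r(t) = 2t^2 gives R(s) = 4/s^3.
e_ss = 4/K_a = 4/(25/81) = 12.96.

12.96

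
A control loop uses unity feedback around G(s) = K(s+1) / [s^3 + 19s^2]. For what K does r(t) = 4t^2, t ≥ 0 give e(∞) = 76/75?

Factoring s^2 from the denominator leaves a polynomial with constant term 19, so the system is type 2.
K_a = lim_{s→0} s^2·G(s) = K·1 / 19 = (1/19)·K.
e_ss = 8/K_a = 76/75 ⇒ K_a = 150/19 ⇒ K = (150/19)/(1/19) = 150.

150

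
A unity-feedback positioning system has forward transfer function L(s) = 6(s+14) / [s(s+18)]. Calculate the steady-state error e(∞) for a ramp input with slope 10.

System type = 1 (one pole at s=0).
K_v = lim_{s→0} s·L(s) = 6·14 / (18) = 14/3.
e_ss = 10/K_v = 10/(14/3) = 15/7.

15/7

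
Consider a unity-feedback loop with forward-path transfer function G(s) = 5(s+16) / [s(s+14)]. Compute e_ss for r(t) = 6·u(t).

0

System type = 1 (one pole at s=0).
A type-1 system has K_p = ∞, so it tracks a step input with zero steady-state error.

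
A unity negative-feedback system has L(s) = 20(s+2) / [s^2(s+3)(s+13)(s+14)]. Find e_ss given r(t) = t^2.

Two free integrators in L(s): this is a type 2 system.
K_a = lim_{s→0} s^2·L(s) = 20·2 / (3·13·14) = 20/273.
r(t) = t^2 gives R(s) = 2/s^3.
e_ss = 2/K_a = 2/(20/273) = 27.3.

27.3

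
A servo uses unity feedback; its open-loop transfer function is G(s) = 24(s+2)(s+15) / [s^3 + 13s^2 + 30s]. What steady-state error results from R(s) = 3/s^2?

0.125

Factoring s from the denominator leaves a polynomial with constant term 30, so the system is type 1.
K_v = lim_{s→0} s·G(s) = 24·2·15 / 30 = 24.
e_ss = 3/K_v = 3/24 = 0.125.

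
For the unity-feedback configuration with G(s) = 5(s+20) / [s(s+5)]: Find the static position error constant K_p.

infinity

K_p = lim_{s→0} G(s); with 1 pole at the origin the limit diverges, so K_p = ∞.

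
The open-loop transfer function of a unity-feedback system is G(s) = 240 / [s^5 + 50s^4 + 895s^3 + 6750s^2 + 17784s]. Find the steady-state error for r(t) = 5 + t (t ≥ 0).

74.1

Lowest-order denominator term is 17784s, so the open loop has 1 pole at the origin → type 1 system. By superposition:
  • 5: tracked with zero error.
  • t: e_ss = 1/K_v with K_v=10/741 → 74.1.
Total e_ss = 74.1.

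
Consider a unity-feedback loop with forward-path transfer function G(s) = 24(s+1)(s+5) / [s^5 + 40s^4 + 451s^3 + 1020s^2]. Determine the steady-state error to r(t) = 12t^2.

204

Factoring s^2 from the denominator leaves a polynomial with constant term 1020, so the system is type 2.
K_a = lim_{s→0} s^2·G(s) = 24·1·5 / 1020 = 2/17.
r(t) = 12t^2 gives R(s) = 24/s^3.
e_ss = 24/K_a = 24/(2/17) = 204.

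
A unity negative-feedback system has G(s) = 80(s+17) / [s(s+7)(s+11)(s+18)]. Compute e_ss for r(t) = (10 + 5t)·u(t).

System type = 1 (one pole at s=0). Taking each input component in turn:
  • 10: tracked with zero error.
  • 5t: e_ss = 5/K_v with K_v=680/693 → 693/136.
Total e_ss = 693/136.

693/136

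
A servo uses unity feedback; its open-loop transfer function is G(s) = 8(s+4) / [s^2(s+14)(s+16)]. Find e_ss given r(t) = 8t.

The open loop has two poles at the origin → type 2 system.
A type-2 system has K_v = ∞, so it tracks a ramp input with zero steady-state error.

0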